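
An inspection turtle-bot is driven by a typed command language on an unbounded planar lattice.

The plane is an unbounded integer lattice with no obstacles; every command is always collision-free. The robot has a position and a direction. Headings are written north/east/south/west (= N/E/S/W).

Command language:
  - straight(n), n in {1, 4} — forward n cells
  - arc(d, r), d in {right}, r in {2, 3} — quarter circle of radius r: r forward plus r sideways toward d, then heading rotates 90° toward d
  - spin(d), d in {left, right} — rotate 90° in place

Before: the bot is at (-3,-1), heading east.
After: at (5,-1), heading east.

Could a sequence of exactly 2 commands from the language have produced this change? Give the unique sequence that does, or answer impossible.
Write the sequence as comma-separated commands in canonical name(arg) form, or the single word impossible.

key: heading stays E — no command in the sequence turns
t0: at (-3,-1), heading east
[1] after straight(4): at (1,-1), heading east
[2] after straight(4): at (5,-1), heading east
no other 2-command option fits: unique.

straight(4), straight(4)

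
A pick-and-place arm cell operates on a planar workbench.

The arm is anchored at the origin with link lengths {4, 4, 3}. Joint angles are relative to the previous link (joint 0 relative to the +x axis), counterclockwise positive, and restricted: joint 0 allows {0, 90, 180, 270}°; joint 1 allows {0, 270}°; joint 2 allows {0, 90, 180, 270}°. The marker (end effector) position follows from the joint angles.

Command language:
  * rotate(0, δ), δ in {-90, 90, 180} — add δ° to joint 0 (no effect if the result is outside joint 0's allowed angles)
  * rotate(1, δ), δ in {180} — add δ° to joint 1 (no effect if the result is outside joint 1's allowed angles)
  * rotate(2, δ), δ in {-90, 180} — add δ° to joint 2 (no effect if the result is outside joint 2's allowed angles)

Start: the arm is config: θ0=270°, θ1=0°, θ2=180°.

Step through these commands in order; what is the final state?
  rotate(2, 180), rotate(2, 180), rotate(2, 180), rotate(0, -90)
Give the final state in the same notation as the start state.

config: θ0=180°, θ1=0°, θ2=0°

t0: config: θ0=270°, θ1=0°, θ2=180°
step 1 (rotate(2, 180)): config: θ0=270°, θ1=0°, θ2=0°
step 2 (rotate(2, 180)): config: θ0=270°, θ1=0°, θ2=180°
step 3 (rotate(2, 180)): config: θ0=270°, θ1=0°, θ2=0°
step 4 (rotate(0, -90)): config: θ0=180°, θ1=0°, θ2=0°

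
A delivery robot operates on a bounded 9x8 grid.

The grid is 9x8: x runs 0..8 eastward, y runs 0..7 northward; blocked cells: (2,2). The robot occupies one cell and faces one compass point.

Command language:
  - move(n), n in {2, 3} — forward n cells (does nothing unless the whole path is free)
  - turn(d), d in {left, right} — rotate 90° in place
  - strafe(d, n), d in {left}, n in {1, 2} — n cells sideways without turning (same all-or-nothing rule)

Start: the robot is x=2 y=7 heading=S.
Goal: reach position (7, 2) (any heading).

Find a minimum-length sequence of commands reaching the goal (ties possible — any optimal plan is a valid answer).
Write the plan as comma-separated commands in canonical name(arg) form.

move(2), strafe(left, 2), strafe(left, 2), strafe(left, 1), move(3)

t0: x=2 y=7 heading=S
1. move(2) → x=2 y=5 heading=S
2. strafe(left, 2) → x=4 y=5 heading=S
3. strafe(left, 2) → x=6 y=5 heading=S
4. strafe(left, 1) → x=7 y=5 heading=S
5. move(3) → x=7 y=2 heading=S
no 4-step plan works, so 5 is optimal.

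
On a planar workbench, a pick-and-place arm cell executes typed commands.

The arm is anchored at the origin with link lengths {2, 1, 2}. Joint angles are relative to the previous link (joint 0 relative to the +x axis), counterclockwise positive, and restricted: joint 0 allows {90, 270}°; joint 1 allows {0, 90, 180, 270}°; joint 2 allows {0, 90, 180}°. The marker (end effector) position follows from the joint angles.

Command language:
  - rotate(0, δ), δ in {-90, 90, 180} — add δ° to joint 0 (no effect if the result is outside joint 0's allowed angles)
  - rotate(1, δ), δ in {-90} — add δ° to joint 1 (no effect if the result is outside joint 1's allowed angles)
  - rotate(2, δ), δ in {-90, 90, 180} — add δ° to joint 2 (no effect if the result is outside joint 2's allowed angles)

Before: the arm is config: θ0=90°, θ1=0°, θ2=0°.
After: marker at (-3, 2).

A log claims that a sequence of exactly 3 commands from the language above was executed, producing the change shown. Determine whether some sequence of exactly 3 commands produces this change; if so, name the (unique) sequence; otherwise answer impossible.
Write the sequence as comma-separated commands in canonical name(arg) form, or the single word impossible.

start: config: θ0=90°, θ1=0°, θ2=0°
[1] after rotate(1, -90): config: θ0=90°, θ1=270°, θ2=0°
[2] after rotate(1, -90): config: θ0=90°, θ1=180°, θ2=0°
[3] after rotate(1, -90): config: θ0=90°, θ1=90°, θ2=0°
no rival 3-sequence matches.

rotate(1, -90), rotate(1, -90), rotate(1, -90)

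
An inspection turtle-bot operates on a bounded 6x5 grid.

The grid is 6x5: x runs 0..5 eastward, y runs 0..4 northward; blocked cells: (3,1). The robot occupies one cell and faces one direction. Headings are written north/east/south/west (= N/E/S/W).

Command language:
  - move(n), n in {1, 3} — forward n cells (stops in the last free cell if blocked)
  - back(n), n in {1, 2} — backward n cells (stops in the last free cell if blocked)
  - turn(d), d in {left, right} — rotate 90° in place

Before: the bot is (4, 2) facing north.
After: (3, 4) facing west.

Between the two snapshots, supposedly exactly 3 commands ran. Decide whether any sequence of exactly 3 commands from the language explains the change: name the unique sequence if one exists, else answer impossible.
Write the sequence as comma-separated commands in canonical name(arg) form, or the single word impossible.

key: running move(1) before move(3) would end elsewhere — order is forced
start: (4, 2) facing north
t=1 move(3) ⇒ (4, 4) facing north
t=2 turn(left) ⇒ (4, 4) facing west
t=3 move(1) ⇒ (3, 4) facing west
uniquely the one of 216 3-step routes that fits.

move(3), turn(left), move(1)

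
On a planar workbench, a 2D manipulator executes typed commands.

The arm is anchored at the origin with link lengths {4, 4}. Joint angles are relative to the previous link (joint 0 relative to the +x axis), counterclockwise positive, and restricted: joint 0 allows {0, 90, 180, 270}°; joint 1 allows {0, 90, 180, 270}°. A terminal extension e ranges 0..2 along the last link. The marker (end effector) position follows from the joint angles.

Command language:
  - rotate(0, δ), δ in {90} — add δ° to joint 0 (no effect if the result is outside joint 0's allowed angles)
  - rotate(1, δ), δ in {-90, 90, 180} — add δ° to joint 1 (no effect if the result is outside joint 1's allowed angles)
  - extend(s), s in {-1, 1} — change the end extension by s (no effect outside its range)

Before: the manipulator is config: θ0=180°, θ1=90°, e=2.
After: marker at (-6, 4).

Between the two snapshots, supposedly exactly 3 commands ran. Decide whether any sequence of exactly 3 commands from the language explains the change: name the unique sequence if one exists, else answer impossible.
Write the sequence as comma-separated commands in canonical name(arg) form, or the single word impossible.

start: config: θ0=180°, θ1=90°, e=2
1. rotate(0, 90) → config: θ0=270°, θ1=90°, e=2
2. rotate(0, 90) → config: θ0=0°, θ1=90°, e=2
3. rotate(0, 90) → config: θ0=90°, θ1=90°, e=2
no other 3-command option fits: unique.

rotate(0, 90), rotate(0, 90), rotate(0, 90)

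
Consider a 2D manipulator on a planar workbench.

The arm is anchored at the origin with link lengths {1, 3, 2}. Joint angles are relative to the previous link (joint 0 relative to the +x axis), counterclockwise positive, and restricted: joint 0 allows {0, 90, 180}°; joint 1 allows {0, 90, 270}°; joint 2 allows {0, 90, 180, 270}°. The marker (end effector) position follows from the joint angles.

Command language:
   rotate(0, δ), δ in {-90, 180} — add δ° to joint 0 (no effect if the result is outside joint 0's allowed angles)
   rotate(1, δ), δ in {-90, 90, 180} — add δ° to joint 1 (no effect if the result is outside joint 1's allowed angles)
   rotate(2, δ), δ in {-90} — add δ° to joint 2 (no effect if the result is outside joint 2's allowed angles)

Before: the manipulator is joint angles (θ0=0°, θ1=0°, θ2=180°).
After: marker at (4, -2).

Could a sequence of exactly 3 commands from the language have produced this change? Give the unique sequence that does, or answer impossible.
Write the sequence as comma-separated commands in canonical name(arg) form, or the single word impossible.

rotate(2, -90), rotate(2, -90), rotate(2, -90)

start: joint angles (θ0=0°, θ1=0°, θ2=180°)
1. rotate(2, -90) → joint angles (θ0=0°, θ1=0°, θ2=90°)
2. rotate(2, -90) → joint angles (θ0=0°, θ1=0°, θ2=0°)
3. rotate(2, -90) → joint angles (θ0=0°, θ1=0°, θ2=270°)
all 216 alternatives checked — unique.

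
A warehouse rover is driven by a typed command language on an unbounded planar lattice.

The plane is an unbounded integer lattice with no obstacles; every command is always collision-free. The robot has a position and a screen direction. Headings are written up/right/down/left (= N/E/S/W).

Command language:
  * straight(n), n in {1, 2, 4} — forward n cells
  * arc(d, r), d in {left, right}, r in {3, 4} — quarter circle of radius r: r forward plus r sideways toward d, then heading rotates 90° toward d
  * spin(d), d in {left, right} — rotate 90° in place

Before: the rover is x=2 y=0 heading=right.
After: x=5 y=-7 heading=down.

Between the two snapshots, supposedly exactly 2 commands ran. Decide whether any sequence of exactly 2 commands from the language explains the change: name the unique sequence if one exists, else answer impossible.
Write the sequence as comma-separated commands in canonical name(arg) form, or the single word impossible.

key: order matters: swapping arc(right, 3) and straight(4) lands elsewhere
start: x=2 y=0 heading=right
[1] after arc(right, 3): x=5 y=-3 heading=down
[2] after straight(4): x=5 y=-7 heading=down
no rival 2-sequence matches.

arc(right, 3), straight(4)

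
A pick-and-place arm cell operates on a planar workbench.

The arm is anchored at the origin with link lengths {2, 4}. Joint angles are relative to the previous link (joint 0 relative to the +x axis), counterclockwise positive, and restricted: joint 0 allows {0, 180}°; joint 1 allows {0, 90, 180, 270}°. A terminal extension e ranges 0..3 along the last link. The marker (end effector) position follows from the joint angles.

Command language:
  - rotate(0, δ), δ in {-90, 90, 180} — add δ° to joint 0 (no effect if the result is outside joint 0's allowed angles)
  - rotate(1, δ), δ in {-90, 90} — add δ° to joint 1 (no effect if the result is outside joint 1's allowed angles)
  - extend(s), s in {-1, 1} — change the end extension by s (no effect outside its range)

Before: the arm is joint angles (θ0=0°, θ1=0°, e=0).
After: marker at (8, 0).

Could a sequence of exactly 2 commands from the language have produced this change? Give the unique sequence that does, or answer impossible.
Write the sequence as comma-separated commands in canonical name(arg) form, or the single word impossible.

extend(1), extend(1)

initial: joint angles (θ0=0°, θ1=0°, e=0)
step 1 (extend(1)): joint angles (θ0=0°, θ1=0°, e=1)
step 2 (extend(1)): joint angles (θ0=0°, θ1=0°, e=2)
no rival 2-sequence matches.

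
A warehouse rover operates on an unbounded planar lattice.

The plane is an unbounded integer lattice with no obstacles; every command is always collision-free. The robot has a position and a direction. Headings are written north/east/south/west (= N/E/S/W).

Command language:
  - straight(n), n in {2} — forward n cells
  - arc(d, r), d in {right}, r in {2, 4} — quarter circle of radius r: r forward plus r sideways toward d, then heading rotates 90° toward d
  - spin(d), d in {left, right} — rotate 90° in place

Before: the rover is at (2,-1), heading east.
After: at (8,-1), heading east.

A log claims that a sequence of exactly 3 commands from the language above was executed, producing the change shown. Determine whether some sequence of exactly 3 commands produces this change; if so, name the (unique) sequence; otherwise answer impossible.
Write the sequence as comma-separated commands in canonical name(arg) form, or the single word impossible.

key: still facing E at the end — nothing in the sequence rotates
start: at (2,-1), heading east
[1] after straight(2): at (4,-1), heading east
[2] after straight(2): at (6,-1), heading east
[3] after straight(2): at (8,-1), heading east
no rival 3-sequence matches.

straight(2), straight(2), straight(2)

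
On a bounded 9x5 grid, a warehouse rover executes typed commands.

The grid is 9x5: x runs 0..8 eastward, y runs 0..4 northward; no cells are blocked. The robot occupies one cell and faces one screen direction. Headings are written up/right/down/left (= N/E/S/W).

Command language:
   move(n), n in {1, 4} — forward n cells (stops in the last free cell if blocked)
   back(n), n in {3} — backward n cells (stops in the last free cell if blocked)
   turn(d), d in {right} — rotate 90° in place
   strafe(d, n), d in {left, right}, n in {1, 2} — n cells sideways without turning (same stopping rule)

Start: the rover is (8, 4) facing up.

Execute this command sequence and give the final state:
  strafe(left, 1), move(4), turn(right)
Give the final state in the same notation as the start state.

(7, 4) facing right

t0: (8, 4) facing up
1. strafe(left, 1) → (7, 4) facing up
2. move(4) → (7, 4) facing up
3. turn(right) → (7, 4) facing right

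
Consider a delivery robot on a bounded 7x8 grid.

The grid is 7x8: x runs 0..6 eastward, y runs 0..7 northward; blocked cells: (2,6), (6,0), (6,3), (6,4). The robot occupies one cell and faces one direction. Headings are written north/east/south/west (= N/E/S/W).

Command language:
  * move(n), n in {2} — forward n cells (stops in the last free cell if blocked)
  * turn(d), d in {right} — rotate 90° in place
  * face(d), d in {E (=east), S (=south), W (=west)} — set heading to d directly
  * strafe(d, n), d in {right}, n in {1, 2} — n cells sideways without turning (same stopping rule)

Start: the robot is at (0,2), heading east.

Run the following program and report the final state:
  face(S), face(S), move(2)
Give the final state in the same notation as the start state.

at (0,0), heading south

begin: at (0,2), heading east
step 1 (face(S)): at (0,2), heading south
step 2 (face(S)): at (0,2), heading south
step 3 (move(2)): at (0,0), heading south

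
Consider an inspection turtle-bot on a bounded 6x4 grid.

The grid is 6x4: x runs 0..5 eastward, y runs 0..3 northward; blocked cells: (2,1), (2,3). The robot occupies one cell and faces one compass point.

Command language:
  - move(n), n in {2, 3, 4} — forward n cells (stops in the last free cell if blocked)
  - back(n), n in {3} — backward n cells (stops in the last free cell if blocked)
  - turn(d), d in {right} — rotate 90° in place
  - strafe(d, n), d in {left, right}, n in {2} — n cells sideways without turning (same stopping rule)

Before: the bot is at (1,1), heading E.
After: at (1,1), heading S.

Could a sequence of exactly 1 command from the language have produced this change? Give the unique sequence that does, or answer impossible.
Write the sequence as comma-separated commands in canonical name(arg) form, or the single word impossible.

key: parked at (1,1) the whole time — nothing moves the robot
initial: at (1,1), heading E
1. turn(right) → at (1,1), heading S
no other 1-command option fits: unique.

turn(right)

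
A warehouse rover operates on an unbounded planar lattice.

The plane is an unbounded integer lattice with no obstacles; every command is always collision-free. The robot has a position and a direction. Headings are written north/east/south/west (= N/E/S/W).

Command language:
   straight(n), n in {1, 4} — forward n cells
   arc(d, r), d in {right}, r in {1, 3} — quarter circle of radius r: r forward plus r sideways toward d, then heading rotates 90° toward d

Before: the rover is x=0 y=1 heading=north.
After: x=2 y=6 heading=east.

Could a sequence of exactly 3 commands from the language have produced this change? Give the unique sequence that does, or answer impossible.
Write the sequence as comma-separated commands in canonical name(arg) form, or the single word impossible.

key: order matters: swapping straight(4) and straight(1) lands elsewhere
begin: x=0 y=1 heading=north
1. straight(4) → x=0 y=5 heading=north
2. arc(right, 1) → x=1 y=6 heading=east
3. straight(1) → x=2 y=6 heading=east
no rival 3-sequence matches.

straight(4), arc(right, 1), straight(1)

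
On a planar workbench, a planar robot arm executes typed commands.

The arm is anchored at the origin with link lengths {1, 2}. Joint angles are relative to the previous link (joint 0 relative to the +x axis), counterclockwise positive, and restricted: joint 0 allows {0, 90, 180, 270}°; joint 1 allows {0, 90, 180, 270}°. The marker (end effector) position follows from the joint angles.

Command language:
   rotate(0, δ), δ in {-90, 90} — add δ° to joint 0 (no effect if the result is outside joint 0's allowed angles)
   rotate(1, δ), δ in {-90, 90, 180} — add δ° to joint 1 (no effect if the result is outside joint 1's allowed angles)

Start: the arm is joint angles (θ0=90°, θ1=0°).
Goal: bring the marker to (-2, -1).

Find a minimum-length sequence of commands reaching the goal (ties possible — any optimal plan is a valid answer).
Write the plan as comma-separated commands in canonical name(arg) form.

rotate(0, -90), rotate(0, -90), rotate(1, -90)

begin: joint angles (θ0=90°, θ1=0°)
[1] after rotate(0, -90): joint angles (θ0=0°, θ1=0°)
[2] after rotate(0, -90): joint angles (θ0=270°, θ1=0°)
[3] after rotate(1, -90): joint angles (θ0=270°, θ1=270°)
minimal: 3 command(s), checked below 3.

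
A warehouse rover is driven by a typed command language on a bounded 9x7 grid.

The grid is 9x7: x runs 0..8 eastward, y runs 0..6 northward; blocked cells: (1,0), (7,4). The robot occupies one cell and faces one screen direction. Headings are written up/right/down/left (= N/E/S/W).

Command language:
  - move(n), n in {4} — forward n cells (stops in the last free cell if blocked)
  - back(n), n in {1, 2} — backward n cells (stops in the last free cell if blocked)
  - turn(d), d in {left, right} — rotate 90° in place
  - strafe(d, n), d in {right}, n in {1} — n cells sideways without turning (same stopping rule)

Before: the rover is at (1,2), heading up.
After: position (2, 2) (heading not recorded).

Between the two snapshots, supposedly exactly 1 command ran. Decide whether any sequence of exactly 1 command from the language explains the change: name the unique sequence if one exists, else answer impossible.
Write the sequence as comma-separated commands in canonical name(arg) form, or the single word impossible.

strafe(right, 1)

start: at (1,2), heading up
step 1 (strafe(right, 1)): at (2,2), heading up
no other 1-command option fits: unique.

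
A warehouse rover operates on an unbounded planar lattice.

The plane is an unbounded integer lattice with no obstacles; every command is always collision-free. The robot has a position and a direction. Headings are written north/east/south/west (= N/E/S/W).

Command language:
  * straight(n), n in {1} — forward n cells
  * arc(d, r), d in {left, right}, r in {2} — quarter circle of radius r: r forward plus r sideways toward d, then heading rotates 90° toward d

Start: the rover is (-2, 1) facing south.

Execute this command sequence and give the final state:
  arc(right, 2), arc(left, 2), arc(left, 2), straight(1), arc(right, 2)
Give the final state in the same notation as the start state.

(-1, -7) facing south

begin: (-2, 1) facing south
t=1 arc(right, 2) ⇒ (-4, -1) facing west
t=2 arc(left, 2) ⇒ (-6, -3) facing south
t=3 arc(left, 2) ⇒ (-4, -5) facing east
t=4 straight(1) ⇒ (-3, -5) facing east
t=5 arc(right, 2) ⇒ (-1, -7) facing south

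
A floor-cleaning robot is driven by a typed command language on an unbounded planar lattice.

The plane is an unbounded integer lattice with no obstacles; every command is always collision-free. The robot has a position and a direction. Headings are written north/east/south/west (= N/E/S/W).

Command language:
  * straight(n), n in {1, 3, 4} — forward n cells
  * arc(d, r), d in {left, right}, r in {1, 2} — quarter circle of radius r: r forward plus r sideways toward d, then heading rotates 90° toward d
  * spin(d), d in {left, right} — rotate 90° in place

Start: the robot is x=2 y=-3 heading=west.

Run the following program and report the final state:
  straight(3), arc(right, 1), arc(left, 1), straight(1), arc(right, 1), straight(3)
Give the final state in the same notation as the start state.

initial: x=2 y=-3 heading=west
[1] after straight(3): x=-1 y=-3 heading=west
[2] after arc(right, 1): x=-2 y=-2 heading=north
[3] after arc(left, 1): x=-3 y=-1 heading=west
[4] after straight(1): x=-4 y=-1 heading=west
[5] after arc(right, 1): x=-5 y=0 heading=north
[6] after straight(3): x=-5 y=3 heading=north

x=-5 y=3 heading=north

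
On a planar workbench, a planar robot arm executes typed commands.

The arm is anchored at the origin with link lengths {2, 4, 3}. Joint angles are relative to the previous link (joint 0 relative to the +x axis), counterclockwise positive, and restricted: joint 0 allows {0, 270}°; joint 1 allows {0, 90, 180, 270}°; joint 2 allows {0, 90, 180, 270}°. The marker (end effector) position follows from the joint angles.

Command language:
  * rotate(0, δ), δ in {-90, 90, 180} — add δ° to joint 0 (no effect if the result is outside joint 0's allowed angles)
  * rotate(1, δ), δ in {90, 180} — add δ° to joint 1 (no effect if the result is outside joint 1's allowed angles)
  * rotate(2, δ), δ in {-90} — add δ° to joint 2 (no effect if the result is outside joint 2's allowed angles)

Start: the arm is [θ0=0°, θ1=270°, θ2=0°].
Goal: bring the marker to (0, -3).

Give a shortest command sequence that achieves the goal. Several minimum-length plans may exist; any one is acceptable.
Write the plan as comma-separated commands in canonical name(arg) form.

rotate(1, 90), rotate(2, -90), rotate(2, -90), rotate(0, -90)

t0: [θ0=0°, θ1=270°, θ2=0°]
[1] after rotate(1, 90): [θ0=0°, θ1=0°, θ2=0°]
[2] after rotate(2, -90): [θ0=0°, θ1=0°, θ2=270°]
[3] after rotate(2, -90): [θ0=0°, θ1=0°, θ2=180°]
[4] after rotate(0, -90): [θ0=270°, θ1=0°, θ2=180°]
shorter routes all fall short; 4 is best.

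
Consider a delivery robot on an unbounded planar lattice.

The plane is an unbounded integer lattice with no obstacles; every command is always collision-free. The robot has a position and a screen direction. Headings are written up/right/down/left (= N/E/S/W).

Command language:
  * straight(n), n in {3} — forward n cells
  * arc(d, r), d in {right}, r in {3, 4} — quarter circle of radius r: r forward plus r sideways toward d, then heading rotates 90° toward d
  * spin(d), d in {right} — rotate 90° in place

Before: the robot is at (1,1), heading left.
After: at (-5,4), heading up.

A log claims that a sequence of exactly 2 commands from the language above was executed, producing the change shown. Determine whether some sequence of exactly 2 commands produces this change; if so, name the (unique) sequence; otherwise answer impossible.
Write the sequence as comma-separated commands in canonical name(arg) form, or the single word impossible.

straight(3), arc(right, 3)

key: order matters: swapping straight(3) and arc(right, 3) lands elsewhere
initial: at (1,1), heading left
step 1 (straight(3)): at (-2,1), heading left
step 2 (arc(right, 3)): at (-5,4), heading up
uniquely the one of 16 2-step routes that fits.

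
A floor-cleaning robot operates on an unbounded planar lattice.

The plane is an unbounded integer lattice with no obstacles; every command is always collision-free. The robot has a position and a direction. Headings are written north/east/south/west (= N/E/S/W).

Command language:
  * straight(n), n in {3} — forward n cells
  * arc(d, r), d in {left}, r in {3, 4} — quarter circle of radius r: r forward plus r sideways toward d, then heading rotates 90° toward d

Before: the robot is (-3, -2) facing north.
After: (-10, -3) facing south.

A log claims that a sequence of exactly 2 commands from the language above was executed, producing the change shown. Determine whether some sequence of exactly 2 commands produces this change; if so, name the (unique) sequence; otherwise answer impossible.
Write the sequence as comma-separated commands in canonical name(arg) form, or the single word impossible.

arc(left, 3), arc(left, 4)

key: running arc(left, 4) before arc(left, 3) would end elsewhere — order is forced
from: (-3, -2) facing north
[1] after arc(left, 3): (-6, 1) facing west
[2] after arc(left, 4): (-10, -3) facing south
no other 2-command option fits: unique.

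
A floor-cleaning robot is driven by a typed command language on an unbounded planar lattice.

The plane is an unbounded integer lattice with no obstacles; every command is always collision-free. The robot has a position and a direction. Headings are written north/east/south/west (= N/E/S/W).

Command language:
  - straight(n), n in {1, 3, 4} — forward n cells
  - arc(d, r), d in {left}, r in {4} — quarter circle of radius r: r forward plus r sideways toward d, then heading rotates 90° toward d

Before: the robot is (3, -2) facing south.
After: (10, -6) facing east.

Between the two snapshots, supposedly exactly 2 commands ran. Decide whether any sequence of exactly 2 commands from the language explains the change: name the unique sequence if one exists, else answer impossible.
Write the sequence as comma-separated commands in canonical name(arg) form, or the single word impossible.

key: running straight(3) before arc(left, 4) would end elsewhere — order is forced
begin: (3, -2) facing south
step 1 (arc(left, 4)): (7, -6) facing east
step 2 (straight(3)): (10, -6) facing east
uniquely the one of 16 2-step routes that fits.

arc(left, 4), straight(3)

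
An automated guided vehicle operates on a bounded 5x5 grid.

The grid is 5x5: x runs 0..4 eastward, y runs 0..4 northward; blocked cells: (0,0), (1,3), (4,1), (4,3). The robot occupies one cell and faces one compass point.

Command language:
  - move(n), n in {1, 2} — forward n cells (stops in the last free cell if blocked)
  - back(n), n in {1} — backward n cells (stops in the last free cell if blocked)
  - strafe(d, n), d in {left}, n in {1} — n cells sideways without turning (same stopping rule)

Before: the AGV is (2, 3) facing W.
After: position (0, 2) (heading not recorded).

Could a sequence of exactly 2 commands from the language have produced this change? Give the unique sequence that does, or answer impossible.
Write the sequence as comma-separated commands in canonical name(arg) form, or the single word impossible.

strafe(left, 1), move(2)

key: order matters: swapping strafe(left, 1) and move(2) lands elsewhere
start: (2, 3) facing W
step 1 (strafe(left, 1)): (2, 2) facing W
step 2 (move(2)): (0, 2) facing W
no other 2-command option fits: unique.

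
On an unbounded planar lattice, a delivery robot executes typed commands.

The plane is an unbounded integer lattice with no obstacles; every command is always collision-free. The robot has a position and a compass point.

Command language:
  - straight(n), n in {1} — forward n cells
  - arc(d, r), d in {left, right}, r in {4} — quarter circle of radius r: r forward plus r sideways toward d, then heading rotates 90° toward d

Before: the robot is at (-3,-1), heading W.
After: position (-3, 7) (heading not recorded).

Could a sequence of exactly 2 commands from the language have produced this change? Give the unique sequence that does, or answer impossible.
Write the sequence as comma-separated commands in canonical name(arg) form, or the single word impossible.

arc(right, 4), arc(right, 4)

t0: at (-3,-1), heading W
step 1 (arc(right, 4)): at (-7,3), heading N
step 2 (arc(right, 4)): at (-3,7), heading E
uniquely the one of 9 2-step routes that fits.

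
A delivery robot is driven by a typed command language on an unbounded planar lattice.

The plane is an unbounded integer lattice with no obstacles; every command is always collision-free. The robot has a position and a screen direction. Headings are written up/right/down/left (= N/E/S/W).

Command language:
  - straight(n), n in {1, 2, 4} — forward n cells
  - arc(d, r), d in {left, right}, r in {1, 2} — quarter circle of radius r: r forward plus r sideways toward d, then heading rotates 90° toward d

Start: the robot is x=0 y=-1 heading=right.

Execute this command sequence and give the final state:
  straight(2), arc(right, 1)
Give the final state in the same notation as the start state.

start: x=0 y=-1 heading=right
1. straight(2) → x=2 y=-1 heading=right
2. arc(right, 1) → x=3 y=-2 heading=down

x=3 y=-2 heading=down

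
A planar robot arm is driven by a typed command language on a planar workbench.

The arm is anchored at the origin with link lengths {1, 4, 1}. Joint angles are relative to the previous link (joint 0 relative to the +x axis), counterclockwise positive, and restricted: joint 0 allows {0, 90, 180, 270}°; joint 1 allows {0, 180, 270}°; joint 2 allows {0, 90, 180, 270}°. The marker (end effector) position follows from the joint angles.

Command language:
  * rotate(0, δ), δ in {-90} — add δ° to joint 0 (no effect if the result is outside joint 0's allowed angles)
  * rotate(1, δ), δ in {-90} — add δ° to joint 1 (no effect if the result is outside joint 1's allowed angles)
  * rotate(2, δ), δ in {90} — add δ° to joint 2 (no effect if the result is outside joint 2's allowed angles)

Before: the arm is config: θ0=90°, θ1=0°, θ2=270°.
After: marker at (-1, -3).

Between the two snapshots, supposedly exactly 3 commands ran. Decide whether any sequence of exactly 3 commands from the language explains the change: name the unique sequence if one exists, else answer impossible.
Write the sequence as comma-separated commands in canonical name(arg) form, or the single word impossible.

begin: config: θ0=90°, θ1=0°, θ2=270°
1. rotate(1, -90) → config: θ0=90°, θ1=270°, θ2=270°
2. rotate(1, -90) → config: θ0=90°, θ1=180°, θ2=270°
3. rotate(1, -90) → config: θ0=90°, θ1=180°, θ2=270°
uniquely the one of 27 3-step routes that fits.

rotate(1, -90), rotate(1, -90), rotate(1, -90)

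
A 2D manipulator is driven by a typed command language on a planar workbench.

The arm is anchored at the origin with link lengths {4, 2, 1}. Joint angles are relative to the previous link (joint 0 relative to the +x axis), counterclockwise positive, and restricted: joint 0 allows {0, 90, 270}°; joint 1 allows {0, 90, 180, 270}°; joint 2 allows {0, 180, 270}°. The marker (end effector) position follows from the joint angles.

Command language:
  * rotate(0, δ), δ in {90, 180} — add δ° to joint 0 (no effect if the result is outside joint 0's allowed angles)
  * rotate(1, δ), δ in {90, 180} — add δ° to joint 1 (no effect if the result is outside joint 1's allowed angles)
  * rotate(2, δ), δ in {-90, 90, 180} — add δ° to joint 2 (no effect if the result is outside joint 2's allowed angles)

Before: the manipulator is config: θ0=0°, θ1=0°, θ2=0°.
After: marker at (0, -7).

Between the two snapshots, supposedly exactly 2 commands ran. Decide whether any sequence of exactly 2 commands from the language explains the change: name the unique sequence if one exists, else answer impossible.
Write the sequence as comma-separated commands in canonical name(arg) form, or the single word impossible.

rotate(0, 90), rotate(0, 180)

key: running rotate(0, 180) before rotate(0, 90) would end elsewhere — order is forced
start: config: θ0=0°, θ1=0°, θ2=0°
1. rotate(0, 90) → config: θ0=90°, θ1=0°, θ2=0°
2. rotate(0, 180) → config: θ0=270°, θ1=0°, θ2=0°
no other 2-command option fits: unique.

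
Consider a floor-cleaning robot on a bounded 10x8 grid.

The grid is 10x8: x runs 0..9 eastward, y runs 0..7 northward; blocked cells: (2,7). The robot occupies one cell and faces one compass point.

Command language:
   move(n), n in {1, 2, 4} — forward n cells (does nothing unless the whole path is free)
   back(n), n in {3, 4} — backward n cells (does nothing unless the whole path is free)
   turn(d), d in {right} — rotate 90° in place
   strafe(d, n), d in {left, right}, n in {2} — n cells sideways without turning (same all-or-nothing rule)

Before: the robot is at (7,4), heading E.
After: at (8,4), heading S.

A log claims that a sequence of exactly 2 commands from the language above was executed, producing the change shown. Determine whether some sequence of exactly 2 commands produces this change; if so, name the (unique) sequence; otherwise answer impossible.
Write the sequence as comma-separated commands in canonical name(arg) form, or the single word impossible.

move(1), turn(right)

key: running turn(right) before move(1) would end elsewhere — order is forced
begin: at (7,4), heading E
t=1 move(1) ⇒ at (8,4), heading E
t=2 turn(right) ⇒ at (8,4), heading S
no other 2-command option fits: unique.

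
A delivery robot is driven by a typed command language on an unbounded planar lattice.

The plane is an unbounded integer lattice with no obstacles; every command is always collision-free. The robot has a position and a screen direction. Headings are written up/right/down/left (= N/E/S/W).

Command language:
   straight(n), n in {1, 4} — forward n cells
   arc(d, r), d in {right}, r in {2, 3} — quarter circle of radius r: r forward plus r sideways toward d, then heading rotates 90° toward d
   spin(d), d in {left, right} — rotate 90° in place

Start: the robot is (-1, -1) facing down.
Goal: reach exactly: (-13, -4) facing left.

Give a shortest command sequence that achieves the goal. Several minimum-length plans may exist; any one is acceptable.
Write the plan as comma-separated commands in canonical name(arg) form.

start: (-1, -1) facing down
1. arc(right, 3) → (-4, -4) facing left
2. straight(1) → (-5, -4) facing left
3. straight(4) → (-9, -4) facing left
4. straight(4) → (-13, -4) facing left
nothing shorter than 4 reaches the goal.

arc(right, 3), straight(1), straight(4), straight(4)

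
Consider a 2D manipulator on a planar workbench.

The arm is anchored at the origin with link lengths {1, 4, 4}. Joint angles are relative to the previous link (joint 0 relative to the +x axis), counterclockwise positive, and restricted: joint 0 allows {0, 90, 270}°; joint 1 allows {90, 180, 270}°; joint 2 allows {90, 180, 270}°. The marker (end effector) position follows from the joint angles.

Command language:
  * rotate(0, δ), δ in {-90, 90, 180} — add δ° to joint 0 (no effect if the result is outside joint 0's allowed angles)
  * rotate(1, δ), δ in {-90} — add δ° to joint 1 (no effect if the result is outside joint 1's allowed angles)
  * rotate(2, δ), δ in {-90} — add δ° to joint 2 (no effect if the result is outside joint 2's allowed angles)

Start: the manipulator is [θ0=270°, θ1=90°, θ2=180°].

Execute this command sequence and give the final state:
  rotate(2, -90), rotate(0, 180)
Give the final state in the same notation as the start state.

start: [θ0=270°, θ1=90°, θ2=180°]
[1] after rotate(2, -90): [θ0=270°, θ1=90°, θ2=90°]
[2] after rotate(0, 180): [θ0=90°, θ1=90°, θ2=90°]

[θ0=90°, θ1=90°, θ2=90°]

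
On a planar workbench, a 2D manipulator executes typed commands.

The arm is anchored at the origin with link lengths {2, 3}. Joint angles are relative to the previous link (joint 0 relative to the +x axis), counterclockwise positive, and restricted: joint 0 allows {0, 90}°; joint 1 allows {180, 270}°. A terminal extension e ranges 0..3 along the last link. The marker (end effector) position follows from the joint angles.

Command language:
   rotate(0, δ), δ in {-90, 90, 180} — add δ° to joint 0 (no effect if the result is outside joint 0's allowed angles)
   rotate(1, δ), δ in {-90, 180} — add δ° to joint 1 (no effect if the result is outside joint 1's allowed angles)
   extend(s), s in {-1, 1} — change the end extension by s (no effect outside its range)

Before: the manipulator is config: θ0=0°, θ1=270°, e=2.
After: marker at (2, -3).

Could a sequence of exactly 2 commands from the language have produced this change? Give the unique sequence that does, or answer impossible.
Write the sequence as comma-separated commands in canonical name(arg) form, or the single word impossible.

extend(-1), extend(-1)

from: config: θ0=0°, θ1=270°, e=2
[1] after extend(-1): config: θ0=0°, θ1=270°, e=1
[2] after extend(-1): config: θ0=0°, θ1=270°, e=0
no rival 2-sequence matches.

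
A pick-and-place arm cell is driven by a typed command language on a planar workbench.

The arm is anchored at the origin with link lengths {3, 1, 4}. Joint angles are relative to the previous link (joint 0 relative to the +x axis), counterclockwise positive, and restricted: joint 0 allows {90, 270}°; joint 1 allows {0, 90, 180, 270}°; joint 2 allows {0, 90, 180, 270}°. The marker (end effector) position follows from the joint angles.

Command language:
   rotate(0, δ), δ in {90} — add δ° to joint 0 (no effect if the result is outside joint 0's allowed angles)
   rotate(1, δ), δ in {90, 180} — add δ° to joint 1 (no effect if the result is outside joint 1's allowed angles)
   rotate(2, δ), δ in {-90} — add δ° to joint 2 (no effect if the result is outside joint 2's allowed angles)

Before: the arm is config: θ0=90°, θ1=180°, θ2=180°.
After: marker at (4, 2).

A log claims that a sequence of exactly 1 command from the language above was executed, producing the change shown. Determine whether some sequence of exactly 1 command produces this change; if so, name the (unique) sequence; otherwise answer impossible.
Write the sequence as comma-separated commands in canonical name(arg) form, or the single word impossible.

t0: config: θ0=90°, θ1=180°, θ2=180°
t=1 rotate(2, -90) ⇒ config: θ0=90°, θ1=180°, θ2=90°
all 4 alternatives checked — unique.

rotate(2, -90)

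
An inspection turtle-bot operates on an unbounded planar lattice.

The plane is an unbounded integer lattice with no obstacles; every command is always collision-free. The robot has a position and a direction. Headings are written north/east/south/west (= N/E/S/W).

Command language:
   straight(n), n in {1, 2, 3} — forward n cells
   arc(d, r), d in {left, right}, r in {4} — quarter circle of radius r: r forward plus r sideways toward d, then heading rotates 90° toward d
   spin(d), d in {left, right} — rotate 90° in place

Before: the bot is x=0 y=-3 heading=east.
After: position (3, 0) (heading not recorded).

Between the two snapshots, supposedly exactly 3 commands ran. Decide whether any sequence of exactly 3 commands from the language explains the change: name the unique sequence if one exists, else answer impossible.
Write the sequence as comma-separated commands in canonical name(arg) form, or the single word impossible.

begin: x=0 y=-3 heading=east
t=1 straight(3) ⇒ x=3 y=-3 heading=east
t=2 spin(left) ⇒ x=3 y=-3 heading=north
t=3 straight(3) ⇒ x=3 y=0 heading=north
uniquely the one of 343 3-step routes that fits.

straight(3), spin(left), straight(3)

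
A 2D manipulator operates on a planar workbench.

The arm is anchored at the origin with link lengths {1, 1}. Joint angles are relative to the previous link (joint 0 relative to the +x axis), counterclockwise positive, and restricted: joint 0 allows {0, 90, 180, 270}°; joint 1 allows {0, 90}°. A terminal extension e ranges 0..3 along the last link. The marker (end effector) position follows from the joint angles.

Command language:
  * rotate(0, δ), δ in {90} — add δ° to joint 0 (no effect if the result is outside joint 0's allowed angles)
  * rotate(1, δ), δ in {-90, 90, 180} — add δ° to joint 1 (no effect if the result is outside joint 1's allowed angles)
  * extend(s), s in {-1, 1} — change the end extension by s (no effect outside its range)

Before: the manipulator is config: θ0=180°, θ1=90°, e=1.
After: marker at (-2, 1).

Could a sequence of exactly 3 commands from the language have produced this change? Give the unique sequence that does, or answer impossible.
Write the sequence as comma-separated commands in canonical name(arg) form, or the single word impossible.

rotate(0, 90), rotate(0, 90), rotate(0, 90)

from: config: θ0=180°, θ1=90°, e=1
t=1 rotate(0, 90) ⇒ config: θ0=270°, θ1=90°, e=1
t=2 rotate(0, 90) ⇒ config: θ0=0°, θ1=90°, e=1
t=3 rotate(0, 90) ⇒ config: θ0=90°, θ1=90°, e=1
uniquely the one of 216 3-step routes that fits.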